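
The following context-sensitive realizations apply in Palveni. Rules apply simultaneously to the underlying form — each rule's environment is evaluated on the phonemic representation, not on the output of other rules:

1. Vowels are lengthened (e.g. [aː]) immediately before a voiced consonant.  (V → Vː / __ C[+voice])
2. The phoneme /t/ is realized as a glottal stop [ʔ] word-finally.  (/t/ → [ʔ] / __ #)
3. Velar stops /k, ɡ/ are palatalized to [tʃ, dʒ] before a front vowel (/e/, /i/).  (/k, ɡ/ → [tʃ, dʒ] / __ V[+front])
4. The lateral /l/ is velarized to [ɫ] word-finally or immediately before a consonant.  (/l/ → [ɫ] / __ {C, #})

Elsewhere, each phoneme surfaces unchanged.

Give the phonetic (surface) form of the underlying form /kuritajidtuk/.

[kuːritaːjiːdtuk]

/k/ (word-initial) is in the target of rule 3 but the environment (before a front vowel) is not met → [k].
/u/ (between /k/ and /r/) occurs before a voiced consonant → [uː] by rule 1.
/r/ (between /u/ and /i/) is unaffected → [r].
/i/ — between /r/ and /t/; rule 1 does not apply here → [i].
/t/ (between /i/ and /a/) is in the target of rule 2 but the environment (word-finally) is not met → [t].
/a/ (between /t/ and /j/): before a voiced consonant, so rule 1 applies → [aː].
/j/ — not in any rule's target class → [j].
/i/ (between /j/ and /d/): before a voiced consonant, so rule 1 applies → [iː].
/d/ (between /i/ and /t/) is unaffected → [d].
/t/ (between /d/ and /u/): rule 2 targets it, but not word-finally → unchanged [t].
/u/ (between /t/ and /k/) is in the target of rule 1 but the environment (before a voiced consonant) is not met → [u].
/k/ (word-final) is in the target of rule 3 but the environment (before a front vowel) is not met → [k].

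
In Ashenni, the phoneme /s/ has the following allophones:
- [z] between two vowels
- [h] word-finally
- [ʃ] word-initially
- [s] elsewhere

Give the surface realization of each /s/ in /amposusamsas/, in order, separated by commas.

[z], [z], [s], [h]

Occurrence 1 (position 5): between two vowels → [z].
Occurrence 2 (position 7): between two vowels → [z].
Occurrence 3 (position 10): no conditioning environment matches → elsewhere allophone [s].
Occurrence 4 (position 12): word-finally → [h].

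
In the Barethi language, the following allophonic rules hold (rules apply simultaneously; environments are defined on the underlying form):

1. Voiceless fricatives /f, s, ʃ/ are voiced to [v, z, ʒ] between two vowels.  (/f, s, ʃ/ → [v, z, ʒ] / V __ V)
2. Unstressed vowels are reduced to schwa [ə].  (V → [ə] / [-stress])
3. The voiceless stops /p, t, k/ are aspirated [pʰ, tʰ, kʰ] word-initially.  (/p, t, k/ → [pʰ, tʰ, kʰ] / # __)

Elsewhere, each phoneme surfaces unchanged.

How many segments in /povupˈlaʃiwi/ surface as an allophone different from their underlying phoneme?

Segments that undergo a rule: /p/ → [pʰ] (rule 3); /o/ → [ə] (rule 2); /u/ → [ə] (rule 2); /ʃ/ → [ʒ] (rule 1); /i/ → [ə] (rule 2); /i/ → [ə] (rule 2).
All other segments surface unchanged.

6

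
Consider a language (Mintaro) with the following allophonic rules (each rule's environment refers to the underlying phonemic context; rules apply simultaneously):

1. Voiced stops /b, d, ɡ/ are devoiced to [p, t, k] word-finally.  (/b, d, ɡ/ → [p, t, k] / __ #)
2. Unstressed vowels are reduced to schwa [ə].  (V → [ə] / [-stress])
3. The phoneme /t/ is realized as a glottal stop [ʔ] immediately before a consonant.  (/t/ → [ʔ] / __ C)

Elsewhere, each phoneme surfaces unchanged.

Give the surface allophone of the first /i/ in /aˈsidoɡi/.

[i]

/i/ (between /s/ and /d/) is in the target of rule 2 but the environment (in an unstressed syllable) is not met → [i].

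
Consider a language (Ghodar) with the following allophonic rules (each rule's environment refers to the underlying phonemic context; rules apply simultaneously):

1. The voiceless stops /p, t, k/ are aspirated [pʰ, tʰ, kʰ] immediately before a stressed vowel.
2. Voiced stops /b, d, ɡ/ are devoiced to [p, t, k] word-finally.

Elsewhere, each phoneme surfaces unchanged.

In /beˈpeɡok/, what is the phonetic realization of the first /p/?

Rule 1 applies to /p/ (between /e/ and /e/: immediately before a stressed vowel) → [pʰ].

[pʰ]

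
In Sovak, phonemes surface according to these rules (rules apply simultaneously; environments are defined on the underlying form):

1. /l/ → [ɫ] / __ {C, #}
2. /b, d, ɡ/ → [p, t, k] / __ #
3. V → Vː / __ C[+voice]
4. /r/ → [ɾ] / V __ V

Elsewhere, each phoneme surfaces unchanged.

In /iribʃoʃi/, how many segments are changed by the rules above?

Segments that undergo a rule: /i/ → [iː] (rule 3); /r/ → [ɾ] (rule 4); /i/ → [iː] (rule 3).
All other segments surface unchanged.

3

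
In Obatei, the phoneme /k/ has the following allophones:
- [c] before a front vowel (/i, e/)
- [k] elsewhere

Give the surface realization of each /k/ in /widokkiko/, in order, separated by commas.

Occurrence 1 (position 5): no conditioning environment matches → elsewhere allophone [k].
Occurrence 2 (position 6): before a front vowel → [c].
Occurrence 3 (position 8): no conditioning environment matches → elsewhere allophone [k].

[k], [c], [k]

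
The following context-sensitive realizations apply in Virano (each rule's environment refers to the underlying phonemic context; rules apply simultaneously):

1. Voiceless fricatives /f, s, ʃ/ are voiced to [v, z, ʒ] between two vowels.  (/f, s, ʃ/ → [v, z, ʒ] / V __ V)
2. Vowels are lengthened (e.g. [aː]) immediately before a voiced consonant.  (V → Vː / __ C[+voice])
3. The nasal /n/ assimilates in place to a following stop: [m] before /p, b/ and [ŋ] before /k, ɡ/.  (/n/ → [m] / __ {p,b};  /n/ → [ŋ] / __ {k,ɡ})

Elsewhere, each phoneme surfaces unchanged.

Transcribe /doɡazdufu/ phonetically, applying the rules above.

[doːɡaːzduvu]

Rule 2 applies to /o/ (between /d/ and /ɡ/: before a voiced consonant) → [oː].
/a/ — between /ɡ/ and /z/, before a voiced consonant — surfaces as [aː] (rule 2).
/u/ — between /d/ and /f/; rule 2 does not apply here → [u].
/f/ meets the environment for rule 1 (between two vowels) → [v].
/u/ — word-final; rule 2 does not apply here → [u].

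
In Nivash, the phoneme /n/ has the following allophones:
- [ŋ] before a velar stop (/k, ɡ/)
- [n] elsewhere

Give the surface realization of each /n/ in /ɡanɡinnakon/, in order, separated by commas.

Occurrence 1 (position 3): before a velar stop → [ŋ].
Occurrence 2 (position 6): no conditioning environment matches → elsewhere allophone [n].
Occurrence 3 (position 7): no conditioning environment matches → elsewhere allophone [n].
Occurrence 4 (position 11): no conditioning environment matches → elsewhere allophone [n].

[ŋ], [n], [n], [n]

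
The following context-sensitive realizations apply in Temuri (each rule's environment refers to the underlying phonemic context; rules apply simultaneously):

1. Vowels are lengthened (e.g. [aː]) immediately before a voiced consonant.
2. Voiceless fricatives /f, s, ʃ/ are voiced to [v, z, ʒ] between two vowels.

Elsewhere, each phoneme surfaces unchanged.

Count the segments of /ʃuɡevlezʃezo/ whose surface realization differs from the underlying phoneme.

Segments that undergo a rule: /u/ → [uː] (rule 1); /e/ → [eː] (rule 1); /e/ → [eː] (rule 1); /e/ → [eː] (rule 1).
All other segments surface unchanged.

4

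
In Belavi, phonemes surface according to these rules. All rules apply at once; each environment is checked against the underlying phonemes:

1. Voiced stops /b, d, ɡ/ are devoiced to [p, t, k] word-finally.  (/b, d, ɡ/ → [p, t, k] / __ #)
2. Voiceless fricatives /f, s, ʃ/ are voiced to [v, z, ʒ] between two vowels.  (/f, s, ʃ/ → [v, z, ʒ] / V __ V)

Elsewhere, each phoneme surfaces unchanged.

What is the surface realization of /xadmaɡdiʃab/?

[xadmaɡdiʒap]

/x/ (word-initial): no rule targets it → [x].
/a/ (between /x/ and /d/): no rule targets it → [a].
/d/ (between /a/ and /m/): rule 1 targets it, but not word-finally → unchanged [d].
/m/ — not in any rule's target class → [m].
/a/ (between /m/ and /ɡ/) is unaffected → [a].
/ɡ/ (between /a/ and /d/): rule 1 targets it, but not word-finally → unchanged [ɡ].
/d/ — between /ɡ/ and /i/; rule 1 does not apply here → [d].
/i/ (between /d/ and /ʃ/) is unaffected → [i].
Rule 2 applies to /ʃ/ (between /i/ and /a/: between two vowels) → [ʒ].
/a/ — not in any rule's target class → [a].
/b/ — word-final, word-finally — surfaces as [p] (rule 1).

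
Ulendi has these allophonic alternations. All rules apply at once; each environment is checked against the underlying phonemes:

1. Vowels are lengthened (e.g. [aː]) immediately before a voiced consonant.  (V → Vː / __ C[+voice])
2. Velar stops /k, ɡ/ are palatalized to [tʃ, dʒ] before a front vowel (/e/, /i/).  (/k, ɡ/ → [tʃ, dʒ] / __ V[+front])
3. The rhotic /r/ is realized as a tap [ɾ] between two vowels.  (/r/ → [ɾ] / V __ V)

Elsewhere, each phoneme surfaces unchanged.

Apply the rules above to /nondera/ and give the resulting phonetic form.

[noːndeːɾa]

/n/ (word-initial): no rule targets it → [n].
Rule 1 applies to /o/ (between /n/ and /n/: before a voiced consonant) → [oː].
/n/ (between /o/ and /d/): no rule targets it → [n].
/d/ stays [d].
/e/ — between /d/ and /r/, before a voiced consonant — surfaces as [eː] (rule 1).
/r/ (between /e/ and /a/) occurs between two vowels → [ɾ] by rule 3.
/a/ (word-final) is in the target of rule 1 but the environment (before a voiced consonant) is not met → [a].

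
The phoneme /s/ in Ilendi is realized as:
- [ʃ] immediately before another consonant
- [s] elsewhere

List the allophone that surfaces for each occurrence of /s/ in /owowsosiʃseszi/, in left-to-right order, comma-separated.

Occurrence 1 (position 5): no conditioning environment matches → elsewhere allophone [s].
Occurrence 2 (position 7): no conditioning environment matches → elsewhere allophone [s].
Occurrence 3 (position 10): no conditioning environment matches → elsewhere allophone [s].
Occurrence 4 (position 12): immediately before another consonant → [ʃ].

[s], [s], [s], [ʃ]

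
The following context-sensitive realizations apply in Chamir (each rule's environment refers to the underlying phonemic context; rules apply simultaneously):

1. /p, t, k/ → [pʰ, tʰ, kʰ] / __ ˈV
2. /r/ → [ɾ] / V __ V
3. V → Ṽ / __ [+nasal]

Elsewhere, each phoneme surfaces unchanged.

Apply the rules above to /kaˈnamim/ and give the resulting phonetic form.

[kãˈnãmĩm]

/k/ (word-initial) fails the environment for rule 1, so it stays [k].
/a/ (between /k/ and /n/): before a nasal consonant, so rule 3 applies → [ã].
/n/ (between /a/ and /a/) is unaffected → [n].
/a/ — between /n/ and /m/, before a nasal consonant — surfaces as [ã] (rule 3).
/m/ (between /a/ and /i/) is unaffected → [m].
/i/ (between /m/ and /m/): before a nasal consonant, so rule 3 applies → [ĩ].
/m/ (word-final) is unaffected → [m].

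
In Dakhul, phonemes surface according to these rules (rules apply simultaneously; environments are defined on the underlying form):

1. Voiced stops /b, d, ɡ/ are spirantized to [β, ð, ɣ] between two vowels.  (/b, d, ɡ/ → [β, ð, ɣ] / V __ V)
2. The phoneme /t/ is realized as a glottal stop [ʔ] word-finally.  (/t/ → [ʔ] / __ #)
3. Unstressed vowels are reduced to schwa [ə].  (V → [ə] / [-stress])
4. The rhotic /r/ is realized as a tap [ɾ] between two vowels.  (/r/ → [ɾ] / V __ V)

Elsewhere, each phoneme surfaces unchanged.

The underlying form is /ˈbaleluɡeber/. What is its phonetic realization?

/b/ (word-initial) is in the target of rule 1 but the environment (between two vowels) is not met → [b].
/a/ (between /b/ and /l/) is in the target of rule 3 but the environment (in an unstressed syllable) is not met → [a].
/l/ stays [l].
/e/ — between /l/ and /l/, in an unstressed syllable — surfaces as [ə] (rule 3).
/l/ — not in any rule's target class → [l].
/u/ — between /l/ and /ɡ/, in an unstressed syllable — surfaces as [ə] (rule 3).
/ɡ/ (between /u/ and /e/) occurs between two vowels → [ɣ] by rule 1.
/e/ — between /ɡ/ and /b/, in an unstressed syllable — surfaces as [ə] (rule 3).
/b/ — between /e/ and /e/, between two vowels — surfaces as [β] (rule 1).
/e/ (between /b/ and /r/) occurs in an unstressed syllable → [ə] by rule 3.
/r/ (word-final): rule 4 targets it, but not between two vowels → unchanged [r].

[ˈbalələɣəβər]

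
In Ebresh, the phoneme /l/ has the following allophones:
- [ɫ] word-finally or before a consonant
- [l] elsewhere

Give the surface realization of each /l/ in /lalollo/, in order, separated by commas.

[l], [l], [ɫ], [l]

Occurrence 1 (position 1): no conditioning environment matches → elsewhere allophone [l].
Occurrence 2 (position 3): no conditioning environment matches → elsewhere allophone [l].
Occurrence 3 (position 5): word-finally or before a consonant → [ɫ].
Occurrence 4 (position 6): no conditioning environment matches → elsewhere allophone [l].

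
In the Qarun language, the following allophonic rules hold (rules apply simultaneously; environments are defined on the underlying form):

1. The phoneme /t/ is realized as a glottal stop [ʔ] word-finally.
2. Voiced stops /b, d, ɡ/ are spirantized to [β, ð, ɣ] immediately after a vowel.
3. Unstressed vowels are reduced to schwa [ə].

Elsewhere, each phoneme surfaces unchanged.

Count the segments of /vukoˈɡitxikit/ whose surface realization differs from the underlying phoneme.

Segments that undergo a rule: /u/ → [ə] (rule 3); /o/ → [ə] (rule 3); /ɡ/ → [ɣ] (rule 2); /i/ → [ə] (rule 3); /i/ → [ə] (rule 3); /t/ → [ʔ] (rule 1).
All other segments surface unchanged.

6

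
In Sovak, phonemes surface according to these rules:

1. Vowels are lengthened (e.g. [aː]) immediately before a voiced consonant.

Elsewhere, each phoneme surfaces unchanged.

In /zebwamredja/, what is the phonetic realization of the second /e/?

[eː]

Rule 1 applies to /e/ (between /r/ and /d/: before a voiced consonant) → [eː].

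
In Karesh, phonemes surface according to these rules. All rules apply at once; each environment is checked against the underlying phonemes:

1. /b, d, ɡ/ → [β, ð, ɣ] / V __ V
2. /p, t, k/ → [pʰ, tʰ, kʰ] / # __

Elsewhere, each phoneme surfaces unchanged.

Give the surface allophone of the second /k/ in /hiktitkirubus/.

/k/ — between /t/ and /i/; rule 2 does not apply here → [k].

[k]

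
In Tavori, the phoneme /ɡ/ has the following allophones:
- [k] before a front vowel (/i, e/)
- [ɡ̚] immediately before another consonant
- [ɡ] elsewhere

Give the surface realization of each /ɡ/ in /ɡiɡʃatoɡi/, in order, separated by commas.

Occurrence 1 (position 1): before a front vowel (/i, e/) → [k].
Occurrence 2 (position 3): immediately before another consonant → [ɡ̚].
Occurrence 3 (position 8): before a front vowel (/i, e/) → [k].

[k], [ɡ̚], [k]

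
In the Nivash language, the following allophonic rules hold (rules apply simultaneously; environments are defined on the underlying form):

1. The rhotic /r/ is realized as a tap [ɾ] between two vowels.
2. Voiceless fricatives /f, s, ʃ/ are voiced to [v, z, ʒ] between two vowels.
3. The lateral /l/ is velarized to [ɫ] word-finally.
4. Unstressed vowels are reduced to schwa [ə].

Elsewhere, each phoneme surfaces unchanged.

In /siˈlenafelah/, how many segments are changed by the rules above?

5

Segments that undergo a rule: /i/ → [ə] (rule 4); /a/ → [ə] (rule 4); /f/ → [v] (rule 2); /e/ → [ə] (rule 4); /a/ → [ə] (rule 4).
All other segments surface unchanged.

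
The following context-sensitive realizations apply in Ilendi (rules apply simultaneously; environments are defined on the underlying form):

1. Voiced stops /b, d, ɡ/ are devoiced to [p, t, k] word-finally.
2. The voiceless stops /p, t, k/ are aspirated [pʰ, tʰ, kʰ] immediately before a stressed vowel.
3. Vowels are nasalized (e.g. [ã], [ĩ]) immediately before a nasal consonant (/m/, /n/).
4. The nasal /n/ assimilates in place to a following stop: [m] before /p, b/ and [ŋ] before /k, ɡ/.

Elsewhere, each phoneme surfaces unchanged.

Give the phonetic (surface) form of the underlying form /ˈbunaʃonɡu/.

/b/ — word-initial; rule 1 does not apply here → [b].
/u/ — between /b/ and /n/, before a nasal consonant — surfaces as [ũ] (rule 3).
/n/ (between /u/ and /a/) fails the environment for rule 4, so it stays [n].
/a/ — between /n/ and /ʃ/; rule 3 does not apply here → [a].
/ʃ/ (between /a/ and /o/) is unaffected → [ʃ].
/o/ (between /ʃ/ and /n/): before a nasal consonant, so rule 3 applies → [õ].
/n/ meets the environment for rule 4 (before a labial or velar stop) → [ŋ].
/ɡ/ — between /n/ and /u/; rule 1 does not apply here → [ɡ].
/u/ — word-final; rule 3 does not apply here → [u].

[ˈbũnaʃõŋɡu]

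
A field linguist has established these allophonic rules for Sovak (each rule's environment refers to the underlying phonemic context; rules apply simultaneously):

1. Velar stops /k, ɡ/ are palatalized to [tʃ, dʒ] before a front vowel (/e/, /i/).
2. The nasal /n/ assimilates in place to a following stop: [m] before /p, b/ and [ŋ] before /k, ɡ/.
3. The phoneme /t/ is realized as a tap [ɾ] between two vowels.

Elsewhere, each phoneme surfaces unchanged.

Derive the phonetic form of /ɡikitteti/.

/ɡ/ (word-initial): before a front vowel, so rule 1 applies → [dʒ].
/i/ (between /ɡ/ and /k/): no rule targets it → [i].
/k/ meets the environment for rule 1 (before a front vowel) → [tʃ].
/i/ (between /k/ and /t/) is unaffected → [i].
/t/ (between /i/ and /t/): rule 3 targets it, but not between two vowels → unchanged [t].
/t/ (between /t/ and /e/) is in the target of rule 3 but the environment (between two vowels) is not met → [t].
/e/ — not in any rule's target class → [e].
/t/ — between /e/ and /i/, between two vowels — surfaces as [ɾ] (rule 3).
/i/ (word-final) is unaffected → [i].

[dʒitʃitteɾi]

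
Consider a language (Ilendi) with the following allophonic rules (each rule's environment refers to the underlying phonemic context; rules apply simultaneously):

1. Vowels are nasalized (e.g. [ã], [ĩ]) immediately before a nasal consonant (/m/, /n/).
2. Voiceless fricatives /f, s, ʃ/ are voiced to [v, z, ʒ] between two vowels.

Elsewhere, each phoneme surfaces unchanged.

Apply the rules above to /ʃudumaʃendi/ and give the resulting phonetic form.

/ʃ/ (word-initial) is in the target of rule 2 but the environment (between two vowels) is not met → [ʃ].
/u/ — between /ʃ/ and /d/; rule 1 does not apply here → [u].
/d/ — not in any rule's target class → [d].
/u/ meets the environment for rule 1 (before a nasal consonant) → [ũ].
/m/ — not in any rule's target class → [m].
/a/ (between /m/ and /ʃ/) fails the environment for rule 1, so it stays [a].
/ʃ/ (between /a/ and /e/) occurs between two vowels → [ʒ] by rule 2.
/e/ — between /ʃ/ and /n/, before a nasal consonant — surfaces as [ẽ] (rule 1).
/n/ stays [n].
/d/ stays [d].
/i/ — word-final; rule 1 does not apply here → [i].

[ʃudũmaʒẽndi]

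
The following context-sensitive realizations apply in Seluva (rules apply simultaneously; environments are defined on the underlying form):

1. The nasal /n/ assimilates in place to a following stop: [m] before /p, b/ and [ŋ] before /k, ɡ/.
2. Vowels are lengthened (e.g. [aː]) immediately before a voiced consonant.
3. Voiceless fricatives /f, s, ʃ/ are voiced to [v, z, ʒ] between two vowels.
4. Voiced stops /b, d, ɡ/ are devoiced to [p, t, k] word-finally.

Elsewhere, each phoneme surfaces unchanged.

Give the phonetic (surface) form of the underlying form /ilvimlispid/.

Rule 2 applies to /i/ (word-initial: before a voiced consonant) → [iː].
/l/ (between /i/ and /v/): no rule targets it → [l].
/v/ (between /l/ and /i/): no rule targets it → [v].
/i/ (between /v/ and /m/) occurs before a voiced consonant → [iː] by rule 2.
/m/ — not in any rule's target class → [m].
/l/ (between /m/ and /i/) is unaffected → [l].
/i/ (between /l/ and /s/) is in the target of rule 2 but the environment (before a voiced consonant) is not met → [i].
/s/ (between /i/ and /p/) fails the environment for rule 3, so it stays [s].
/p/ (between /s/ and /i/): no rule targets it → [p].
/i/ meets the environment for rule 2 (before a voiced consonant) → [iː].
/d/ meets the environment for rule 4 (word-finally) → [t].

[iːlviːmlispiːt]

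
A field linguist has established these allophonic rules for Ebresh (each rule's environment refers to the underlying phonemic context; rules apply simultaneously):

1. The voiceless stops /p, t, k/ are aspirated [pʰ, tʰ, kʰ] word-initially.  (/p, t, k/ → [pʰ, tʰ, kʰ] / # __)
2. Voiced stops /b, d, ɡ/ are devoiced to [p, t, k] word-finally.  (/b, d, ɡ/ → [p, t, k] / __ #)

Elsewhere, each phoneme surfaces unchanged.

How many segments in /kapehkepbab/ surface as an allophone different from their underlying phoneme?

Segments that undergo a rule: /k/ → [kʰ] (rule 1); /b/ → [p] (rule 2).
All other segments surface unchanged.

2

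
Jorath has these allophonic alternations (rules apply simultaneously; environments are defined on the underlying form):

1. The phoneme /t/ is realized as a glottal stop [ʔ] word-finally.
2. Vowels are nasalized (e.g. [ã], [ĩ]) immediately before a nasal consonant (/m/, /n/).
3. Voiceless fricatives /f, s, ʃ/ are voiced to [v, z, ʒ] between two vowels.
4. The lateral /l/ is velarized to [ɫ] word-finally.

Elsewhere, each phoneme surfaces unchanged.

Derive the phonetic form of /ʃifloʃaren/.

[ʃifloʒarẽn]

/ʃ/ (word-initial) fails the environment for rule 3, so it stays [ʃ].
/i/ (between /ʃ/ and /f/): rule 2 targets it, but not before a nasal consonant → unchanged [i].
/f/ (between /i/ and /l/) fails the environment for rule 3, so it stays [f].
/l/ (between /f/ and /o/) is in the target of rule 4 but the environment (word-finally) is not met → [l].
/o/ (between /l/ and /ʃ/): rule 2 targets it, but not before a nasal consonant → unchanged [o].
/ʃ/ meets the environment for rule 3 (between two vowels) → [ʒ].
/a/ (between /ʃ/ and /r/) is in the target of rule 2 but the environment (before a nasal consonant) is not met → [a].
/r/ (between /a/ and /e/) is unaffected → [r].
/e/ (between /r/ and /n/) occurs before a nasal consonant → [ẽ] by rule 2.
/n/ (word-final) is unaffected → [n].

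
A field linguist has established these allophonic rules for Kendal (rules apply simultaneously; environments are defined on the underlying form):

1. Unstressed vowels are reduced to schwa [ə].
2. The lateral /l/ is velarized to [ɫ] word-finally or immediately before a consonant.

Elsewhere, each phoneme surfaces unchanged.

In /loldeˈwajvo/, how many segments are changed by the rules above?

4

Segments that undergo a rule: /o/ → [ə] (rule 1); /l/ → [ɫ] (rule 2); /e/ → [ə] (rule 1); /o/ → [ə] (rule 1).
All other segments surface unchanged.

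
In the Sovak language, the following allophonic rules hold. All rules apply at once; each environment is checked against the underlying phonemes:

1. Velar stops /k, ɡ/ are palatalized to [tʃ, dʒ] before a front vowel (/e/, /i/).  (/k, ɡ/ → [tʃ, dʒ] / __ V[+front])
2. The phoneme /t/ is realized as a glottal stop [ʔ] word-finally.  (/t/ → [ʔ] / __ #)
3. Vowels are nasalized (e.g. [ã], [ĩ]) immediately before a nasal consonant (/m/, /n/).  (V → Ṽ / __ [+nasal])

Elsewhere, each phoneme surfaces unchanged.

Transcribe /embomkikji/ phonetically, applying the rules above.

/e/ meets the environment for rule 3 (before a nasal consonant) → [ẽ].
/m/ stays [m].
/b/ stays [b].
Rule 3 applies to /o/ (between /b/ and /m/: before a nasal consonant) → [õ].
/m/ (between /o/ and /k/) is unaffected → [m].
Rule 1 applies to /k/ (between /m/ and /i/: before a front vowel) → [tʃ].
/i/ (between /k/ and /k/): rule 3 targets it, but not before a nasal consonant → unchanged [i].
/k/ (between /i/ and /j/): rule 1 targets it, but not before a front vowel → unchanged [k].
/j/ stays [j].
/i/ (word-final): rule 3 targets it, but not before a nasal consonant → unchanged [i].

[ẽmbõmtʃikji]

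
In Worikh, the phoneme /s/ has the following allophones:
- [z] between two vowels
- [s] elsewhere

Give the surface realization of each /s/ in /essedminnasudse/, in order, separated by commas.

Occurrence 1 (position 2): no conditioning environment matches → elsewhere allophone [s].
Occurrence 2 (position 3): no conditioning environment matches → elsewhere allophone [s].
Occurrence 3 (position 11): between two vowels → [z].
Occurrence 4 (position 14): no conditioning environment matches → elsewhere allophone [s].

[s], [s], [z], [s]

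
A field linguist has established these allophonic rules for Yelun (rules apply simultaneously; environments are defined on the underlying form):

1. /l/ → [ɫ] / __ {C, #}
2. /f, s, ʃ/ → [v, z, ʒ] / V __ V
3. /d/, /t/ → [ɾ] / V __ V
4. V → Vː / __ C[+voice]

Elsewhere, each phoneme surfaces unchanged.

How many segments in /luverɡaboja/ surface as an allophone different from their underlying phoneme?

4

Segments that undergo a rule: /u/ → [uː] (rule 4); /e/ → [eː] (rule 4); /a/ → [aː] (rule 4); /o/ → [oː] (rule 4).
All other segments surface unchanged.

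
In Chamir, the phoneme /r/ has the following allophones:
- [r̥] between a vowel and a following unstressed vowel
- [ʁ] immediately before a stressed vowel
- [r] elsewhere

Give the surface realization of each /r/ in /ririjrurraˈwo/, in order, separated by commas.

[r], [r̥], [r], [r], [r]

Occurrence 1 (position 1): no conditioning environment matches → elsewhere allophone [r].
Occurrence 2 (position 3): between a vowel and a following unstressed vowel → [r̥].
Occurrence 3 (position 6): no conditioning environment matches → elsewhere allophone [r].
Occurrence 4 (position 8): no conditioning environment matches → elsewhere allophone [r].
Occurrence 5 (position 9): no conditioning environment matches → elsewhere allophone [r].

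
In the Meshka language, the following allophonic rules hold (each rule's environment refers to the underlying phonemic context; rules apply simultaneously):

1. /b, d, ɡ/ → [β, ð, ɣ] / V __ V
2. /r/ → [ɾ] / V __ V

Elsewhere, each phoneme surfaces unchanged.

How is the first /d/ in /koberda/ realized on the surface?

[d]

/d/ (between /r/ and /a/) fails the environment for rule 1, so it stays [d].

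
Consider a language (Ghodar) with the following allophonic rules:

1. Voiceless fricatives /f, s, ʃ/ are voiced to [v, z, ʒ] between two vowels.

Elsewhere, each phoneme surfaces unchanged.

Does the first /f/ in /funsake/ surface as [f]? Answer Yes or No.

Yes

/f/ (word-initial) fails the environment for rule 1, so it stays [f].
The actual realization is [f], which matches [f].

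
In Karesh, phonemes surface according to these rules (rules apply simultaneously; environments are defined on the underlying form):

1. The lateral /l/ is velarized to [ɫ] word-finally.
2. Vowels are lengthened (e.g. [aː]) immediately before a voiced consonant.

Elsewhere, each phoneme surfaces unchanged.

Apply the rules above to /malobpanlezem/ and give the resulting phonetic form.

/m/ stays [m].
Rule 2 applies to /a/ (between /m/ and /l/: before a voiced consonant) → [aː].
/l/ (between /a/ and /o/) fails the environment for rule 1, so it stays [l].
/o/ (between /l/ and /b/) occurs before a voiced consonant → [oː] by rule 2.
/b/ (between /o/ and /p/): no rule targets it → [b].
/p/ (between /b/ and /a/): no rule targets it → [p].
/a/ meets the environment for rule 2 (before a voiced consonant) → [aː].
/n/ stays [n].
/l/ (between /n/ and /e/) is in the target of rule 1 but the environment (word-finally) is not met → [l].
/e/ (between /l/ and /z/): before a voiced consonant, so rule 2 applies → [eː].
/z/ (between /e/ and /e/): no rule targets it → [z].
/e/ (between /z/ and /m/) occurs before a voiced consonant → [eː] by rule 2.
/m/ (word-final) is unaffected → [m].

[maːloːbpaːnleːzeːm]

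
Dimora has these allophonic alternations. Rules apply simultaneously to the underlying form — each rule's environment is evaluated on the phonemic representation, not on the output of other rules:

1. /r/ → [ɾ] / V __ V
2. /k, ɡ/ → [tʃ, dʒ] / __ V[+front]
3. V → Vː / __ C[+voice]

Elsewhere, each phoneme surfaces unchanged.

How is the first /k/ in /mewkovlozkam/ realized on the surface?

[k]

/k/ — between /w/ and /o/; rule 2 does not apply here → [k].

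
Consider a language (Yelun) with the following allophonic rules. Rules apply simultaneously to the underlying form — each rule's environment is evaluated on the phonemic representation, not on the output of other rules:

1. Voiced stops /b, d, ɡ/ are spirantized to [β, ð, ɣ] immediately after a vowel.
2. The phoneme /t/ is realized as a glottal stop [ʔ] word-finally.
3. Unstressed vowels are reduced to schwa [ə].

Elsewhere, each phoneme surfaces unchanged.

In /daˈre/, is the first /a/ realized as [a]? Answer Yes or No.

No

Rule 3 applies to /a/ (between /d/ and /r/: in an unstressed syllable) → [ə].
The actual realization is [ə], not [a].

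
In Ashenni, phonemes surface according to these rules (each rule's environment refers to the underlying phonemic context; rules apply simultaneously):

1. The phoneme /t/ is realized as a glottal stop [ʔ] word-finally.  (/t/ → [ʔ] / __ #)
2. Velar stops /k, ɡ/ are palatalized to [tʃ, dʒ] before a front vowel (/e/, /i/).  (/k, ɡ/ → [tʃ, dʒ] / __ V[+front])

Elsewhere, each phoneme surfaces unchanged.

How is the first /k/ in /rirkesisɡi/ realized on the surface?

[tʃ]

/k/ (between /r/ and /e/) occurs before a front vowel → [tʃ] by rule 2.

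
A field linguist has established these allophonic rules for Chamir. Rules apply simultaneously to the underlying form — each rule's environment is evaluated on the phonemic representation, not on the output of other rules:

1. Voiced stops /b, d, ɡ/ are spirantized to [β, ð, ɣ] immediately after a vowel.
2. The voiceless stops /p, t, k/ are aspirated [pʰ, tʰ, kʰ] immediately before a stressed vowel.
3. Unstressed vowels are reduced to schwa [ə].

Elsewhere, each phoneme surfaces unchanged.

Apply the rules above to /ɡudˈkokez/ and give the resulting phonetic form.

/ɡ/ (word-initial) is in the target of rule 1 but the environment (immediately after a vowel) is not met → [ɡ].
Rule 3 applies to /u/ (between /ɡ/ and /d/: in an unstressed syllable) → [ə].
/d/ — between /u/ and /k/, immediately after a vowel — surfaces as [ð] (rule 1).
/k/ (between /d/ and /o/) occurs immediately before a stressed vowel → [kʰ] by rule 2.
/o/ (between /k/ and /k/): rule 3 targets it, but not in an unstressed syllable → unchanged [o].
/k/ (between /o/ and /e/) is in the target of rule 2 but the environment (immediately before a stressed vowel) is not met → [k].
/e/ meets the environment for rule 3 (in an unstressed syllable) → [ə].
/z/ — not in any rule's target class → [z].

[ɡəðˈkʰokəz]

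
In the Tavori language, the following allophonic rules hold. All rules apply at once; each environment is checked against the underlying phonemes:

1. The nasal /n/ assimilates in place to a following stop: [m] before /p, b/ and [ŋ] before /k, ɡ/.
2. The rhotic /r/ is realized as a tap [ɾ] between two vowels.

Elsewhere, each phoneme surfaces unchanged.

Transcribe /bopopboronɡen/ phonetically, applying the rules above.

[bopopboɾoŋɡen]

/b/ (word-initial): no rule targets it → [b].
/o/ (between /b/ and /p/): no rule targets it → [o].
/p/ (between /o/ and /o/) is unaffected → [p].
/o/ (between /p/ and /p/) is unaffected → [o].
/p/ (between /o/ and /b/): no rule targets it → [p].
/b/ — not in any rule's target class → [b].
/o/ stays [o].
/r/ (between /o/ and /o/): between two vowels, so rule 2 applies → [ɾ].
/o/ stays [o].
/n/ — between /o/ and /ɡ/, before a labial or velar stop — surfaces as [ŋ] (rule 1).
/ɡ/ (between /n/ and /e/) is unaffected → [ɡ].
/e/ (between /ɡ/ and /n/) is unaffected → [e].
/n/ — word-final; rule 1 does not apply here → [n].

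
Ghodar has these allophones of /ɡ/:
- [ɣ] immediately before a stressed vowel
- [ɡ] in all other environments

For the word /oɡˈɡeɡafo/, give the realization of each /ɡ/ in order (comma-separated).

Occurrence 1 (position 2): no conditioning environment matches → elsewhere allophone [ɡ].
Occurrence 2 (position 3): immediately before a stressed vowel → [ɣ].
Occurrence 3 (position 5): no conditioning environment matches → elsewhere allophone [ɡ].

[ɡ], [ɣ], [ɡ]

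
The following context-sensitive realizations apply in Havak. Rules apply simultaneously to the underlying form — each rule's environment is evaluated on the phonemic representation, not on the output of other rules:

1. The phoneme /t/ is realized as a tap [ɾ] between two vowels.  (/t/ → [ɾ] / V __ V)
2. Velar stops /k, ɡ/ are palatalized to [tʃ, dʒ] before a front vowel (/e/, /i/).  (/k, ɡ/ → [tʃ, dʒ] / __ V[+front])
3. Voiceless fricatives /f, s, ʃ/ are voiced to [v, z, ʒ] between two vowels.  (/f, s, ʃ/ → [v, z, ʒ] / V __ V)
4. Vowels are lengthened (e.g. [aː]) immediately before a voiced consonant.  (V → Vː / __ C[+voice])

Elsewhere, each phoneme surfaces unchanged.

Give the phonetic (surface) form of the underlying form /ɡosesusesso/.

/ɡ/ (word-initial) is in the target of rule 2 but the environment (before a front vowel) is not met → [ɡ].
/o/ (between /ɡ/ and /s/) fails the environment for rule 4, so it stays [o].
/s/ — between /o/ and /e/, between two vowels — surfaces as [z] (rule 3).
/e/ (between /s/ and /s/) is in the target of rule 4 but the environment (before a voiced consonant) is not met → [e].
Rule 3 applies to /s/ (between /e/ and /u/: between two vowels) → [z].
/u/ (between /s/ and /s/): rule 4 targets it, but not before a voiced consonant → unchanged [u].
/s/ — between /u/ and /e/, between two vowels — surfaces as [z] (rule 3).
/e/ — between /s/ and /s/; rule 4 does not apply here → [e].
/s/ (between /e/ and /s/): rule 3 targets it, but not between two vowels → unchanged [s].
/s/ (between /s/ and /o/) fails the environment for rule 3, so it stays [s].
/o/ (word-final) is in the target of rule 4 but the environment (before a voiced consonant) is not met → [o].

[ɡozezuzesso]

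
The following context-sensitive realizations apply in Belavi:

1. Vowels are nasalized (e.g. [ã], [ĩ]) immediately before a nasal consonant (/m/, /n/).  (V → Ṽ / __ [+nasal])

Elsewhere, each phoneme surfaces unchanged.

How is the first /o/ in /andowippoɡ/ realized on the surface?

/o/ — between /d/ and /w/; rule 1 does not apply here → [o].

[o]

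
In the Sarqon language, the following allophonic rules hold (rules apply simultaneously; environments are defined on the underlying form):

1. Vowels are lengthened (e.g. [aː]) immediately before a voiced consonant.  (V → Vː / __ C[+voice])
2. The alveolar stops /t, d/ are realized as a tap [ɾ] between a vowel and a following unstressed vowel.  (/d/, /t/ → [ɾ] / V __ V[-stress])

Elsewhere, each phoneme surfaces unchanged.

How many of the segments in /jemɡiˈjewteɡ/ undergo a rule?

4

Segments that undergo a rule: /e/ → [eː] (rule 1); /i/ → [iː] (rule 1); /e/ → [eː] (rule 1); /e/ → [eː] (rule 1).
All other segments surface unchanged.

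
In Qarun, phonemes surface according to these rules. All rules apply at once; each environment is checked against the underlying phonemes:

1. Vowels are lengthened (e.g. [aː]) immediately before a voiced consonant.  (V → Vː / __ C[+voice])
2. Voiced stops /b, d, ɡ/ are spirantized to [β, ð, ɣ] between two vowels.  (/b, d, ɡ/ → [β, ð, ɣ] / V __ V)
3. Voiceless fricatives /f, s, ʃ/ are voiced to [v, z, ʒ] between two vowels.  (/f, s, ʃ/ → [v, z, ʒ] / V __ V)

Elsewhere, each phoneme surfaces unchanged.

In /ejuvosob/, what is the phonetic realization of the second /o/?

[oː]

/o/ meets the environment for rule 1 (before a voiced consonant) → [oː].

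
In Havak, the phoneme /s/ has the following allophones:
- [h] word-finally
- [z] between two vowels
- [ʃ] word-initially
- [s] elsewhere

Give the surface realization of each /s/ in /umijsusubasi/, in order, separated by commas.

Occurrence 1 (position 5): no conditioning environment matches → elsewhere allophone [s].
Occurrence 2 (position 7): between two vowels → [z].
Occurrence 3 (position 11): between two vowels → [z].

[s], [z], [z]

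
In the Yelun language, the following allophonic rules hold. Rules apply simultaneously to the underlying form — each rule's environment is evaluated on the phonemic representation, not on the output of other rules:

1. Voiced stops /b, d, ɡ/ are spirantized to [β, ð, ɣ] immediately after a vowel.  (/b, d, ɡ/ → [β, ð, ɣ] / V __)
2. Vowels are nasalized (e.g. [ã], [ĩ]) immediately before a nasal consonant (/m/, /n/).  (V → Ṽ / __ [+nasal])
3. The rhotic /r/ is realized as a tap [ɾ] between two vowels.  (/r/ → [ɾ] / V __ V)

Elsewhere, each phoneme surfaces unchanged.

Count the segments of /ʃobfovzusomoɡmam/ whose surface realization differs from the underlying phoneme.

4

Segments that undergo a rule: /b/ → [β] (rule 1); /o/ → [õ] (rule 2); /ɡ/ → [ɣ] (rule 1); /a/ → [ã] (rule 2).
All other segments surface unchanged.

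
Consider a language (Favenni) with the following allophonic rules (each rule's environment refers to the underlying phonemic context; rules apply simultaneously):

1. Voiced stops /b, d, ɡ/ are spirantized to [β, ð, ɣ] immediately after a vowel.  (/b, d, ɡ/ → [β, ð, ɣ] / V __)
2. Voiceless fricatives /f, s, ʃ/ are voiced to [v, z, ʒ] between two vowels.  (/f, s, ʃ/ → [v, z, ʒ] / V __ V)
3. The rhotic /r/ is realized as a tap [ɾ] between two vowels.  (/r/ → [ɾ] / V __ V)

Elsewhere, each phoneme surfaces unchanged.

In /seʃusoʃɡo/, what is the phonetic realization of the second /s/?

/s/ (between /u/ and /o/) occurs between two vowels → [z] by rule 2.

[z]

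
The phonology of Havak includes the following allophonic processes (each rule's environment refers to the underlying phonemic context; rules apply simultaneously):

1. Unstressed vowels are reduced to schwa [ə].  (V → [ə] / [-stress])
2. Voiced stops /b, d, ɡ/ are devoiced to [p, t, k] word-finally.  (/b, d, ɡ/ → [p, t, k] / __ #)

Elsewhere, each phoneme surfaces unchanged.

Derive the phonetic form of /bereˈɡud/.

[bərəˈɡut]

/b/ (word-initial): rule 2 targets it, but not word-finally → unchanged [b].
Rule 1 applies to /e/ (between /b/ and /r/: in an unstressed syllable) → [ə].
/e/ meets the environment for rule 1 (in an unstressed syllable) → [ə].
/ɡ/ (between /e/ and /u/) fails the environment for rule 2, so it stays [ɡ].
/u/ — between /ɡ/ and /d/; rule 1 does not apply here → [u].
/d/ — word-final, word-finally — surfaces as [t] (rule 2).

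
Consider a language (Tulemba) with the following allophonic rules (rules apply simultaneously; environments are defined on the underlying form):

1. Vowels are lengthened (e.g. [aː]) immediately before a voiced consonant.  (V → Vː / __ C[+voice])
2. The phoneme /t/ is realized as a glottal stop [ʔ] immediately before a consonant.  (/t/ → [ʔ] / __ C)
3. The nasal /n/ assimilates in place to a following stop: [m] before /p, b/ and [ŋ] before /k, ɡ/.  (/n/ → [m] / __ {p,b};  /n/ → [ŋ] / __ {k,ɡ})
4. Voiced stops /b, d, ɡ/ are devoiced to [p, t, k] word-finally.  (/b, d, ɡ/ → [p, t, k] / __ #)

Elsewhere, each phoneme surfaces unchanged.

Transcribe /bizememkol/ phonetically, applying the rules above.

[biːzeːmeːmkoːl]

/b/ (word-initial) fails the environment for rule 4, so it stays [b].
/i/ (between /b/ and /z/): before a voiced consonant, so rule 1 applies → [iː].
/z/ stays [z].
/e/ — between /z/ and /m/, before a voiced consonant — surfaces as [eː] (rule 1).
/m/ — not in any rule's target class → [m].
Rule 1 applies to /e/ (between /m/ and /m/: before a voiced consonant) → [eː].
/m/ (between /e/ and /k/) is unaffected → [m].
/k/ stays [k].
/o/ meets the environment for rule 1 (before a voiced consonant) → [oː].
/l/ — not in any rule's target class → [l].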